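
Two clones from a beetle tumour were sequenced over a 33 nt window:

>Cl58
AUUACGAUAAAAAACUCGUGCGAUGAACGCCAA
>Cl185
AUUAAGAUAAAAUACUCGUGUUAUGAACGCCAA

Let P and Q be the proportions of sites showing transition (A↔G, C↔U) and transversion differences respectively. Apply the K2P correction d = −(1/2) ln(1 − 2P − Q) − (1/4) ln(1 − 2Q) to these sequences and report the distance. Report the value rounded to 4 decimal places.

0.1323

The sequences differ at positions 5 (C/A, transversion), 13 (A/U, transversion), 21 (C/U, transition), 22 (G/U, transversion).
Of the 4 differences, 1 transition and 3 transversions over 33 sites: P = 1/33 = 0.030303, Q = 3/33 = 0.090909.
d = −0.5·ln(0.848485) − 0.25·ln(0.818182) = −0.5·(-0.164303) − 0.25·(-0.200670) = 0.1323.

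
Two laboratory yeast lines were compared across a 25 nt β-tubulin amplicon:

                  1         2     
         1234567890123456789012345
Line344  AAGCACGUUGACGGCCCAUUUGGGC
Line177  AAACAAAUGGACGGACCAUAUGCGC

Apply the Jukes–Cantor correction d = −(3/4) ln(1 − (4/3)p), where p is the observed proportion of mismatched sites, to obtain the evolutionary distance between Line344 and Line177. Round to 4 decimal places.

0.3505

Mismatches occur at site 3 (G/A), site 6 (C/A), site 7 (G/A), site 9 (U/G), site 15 (C/A), site 20 (U/A), site 23 (G/C).
p = 7/25 = 0.280000.
d = −0.75 · ln(1 − (4/3)·0.280000) = −0.75 · ln(0.626667) = −0.75 · (-0.467340) = 0.3505.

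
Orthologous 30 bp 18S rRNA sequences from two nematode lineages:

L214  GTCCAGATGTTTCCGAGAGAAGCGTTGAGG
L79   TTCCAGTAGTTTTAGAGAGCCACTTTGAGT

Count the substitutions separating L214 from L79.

10

Mismatches occur at site 1 (G→T), site 7 (A→T), site 8 (T→A), site 13 (C→T), site 14 (C→A), site 20 (A→C), site 21 (A→C), site 22 (G→A), site 24 (G→T), site 30 (G→T).
That gives 10 mismatches out of 30 aligned sites, so the Hamming distance is 10.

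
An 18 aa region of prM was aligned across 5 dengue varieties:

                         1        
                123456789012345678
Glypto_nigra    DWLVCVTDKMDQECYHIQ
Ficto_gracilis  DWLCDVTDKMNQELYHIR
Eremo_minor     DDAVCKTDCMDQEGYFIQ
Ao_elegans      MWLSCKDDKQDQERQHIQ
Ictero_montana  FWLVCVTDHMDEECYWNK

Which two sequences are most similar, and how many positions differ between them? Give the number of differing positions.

5

Pairwise Hamming distances:
  Glypto_nigra vs Ficto_gracilis: 5
  Glypto_nigra vs Eremo_minor: 6
  Glypto_nigra vs Ao_elegans: 7
  Glypto_nigra vs Ictero_montana: 6
  Ficto_gracilis vs Eremo_minor: 10
  Ficto_gracilis vs Ao_elegans: 10
  Ficto_gracilis vs Ictero_montana: 10
  Eremo_minor vs Ao_elegans: 10
  Eremo_minor vs Ictero_montana: 10
  Ao_elegans vs Ictero_montana: 12
The smallest is 5, between Glypto_nigra and Ficto_gracilis.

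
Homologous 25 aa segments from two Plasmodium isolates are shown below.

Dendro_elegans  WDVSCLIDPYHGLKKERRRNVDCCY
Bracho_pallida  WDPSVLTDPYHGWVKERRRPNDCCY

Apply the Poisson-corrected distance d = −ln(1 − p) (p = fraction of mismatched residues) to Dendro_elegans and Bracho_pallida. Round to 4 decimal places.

Mismatches occur at site 3 (V→P), site 5 (C→V), site 7 (I→T), site 13 (L→W), site 14 (K→V), site 20 (N→P), site 21 (V→N).
p = 7/25 = 0.280000.
d = −ln(1 − 0.280000) = −ln(0.720000) = 0.3285.

0.3285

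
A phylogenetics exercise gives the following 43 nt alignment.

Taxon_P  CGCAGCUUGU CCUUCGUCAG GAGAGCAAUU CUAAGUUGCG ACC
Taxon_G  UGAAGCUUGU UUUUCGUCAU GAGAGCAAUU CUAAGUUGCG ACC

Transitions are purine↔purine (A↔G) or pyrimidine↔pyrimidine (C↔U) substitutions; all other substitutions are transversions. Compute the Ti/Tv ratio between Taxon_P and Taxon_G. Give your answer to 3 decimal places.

1.500

Mismatches occur at site 1 (C→U, transition), site 3 (C→A, transversion), site 11 (C→U, transition), site 12 (C→U, transition), site 20 (G→U, transversion).
Of the 5 differences, 3 transitions and 2 transversions, so Ti/Tv = 3/2 = 1.500.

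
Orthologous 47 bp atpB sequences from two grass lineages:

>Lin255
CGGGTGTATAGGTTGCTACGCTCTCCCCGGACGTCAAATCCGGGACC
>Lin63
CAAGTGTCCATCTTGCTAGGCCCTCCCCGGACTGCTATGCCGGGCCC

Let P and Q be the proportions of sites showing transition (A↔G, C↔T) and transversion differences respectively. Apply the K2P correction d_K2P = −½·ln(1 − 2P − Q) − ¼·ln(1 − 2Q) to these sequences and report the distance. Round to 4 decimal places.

Mismatches occur at site 2 (G/A, transition), site 3 (G/A, transition), site 8 (A/C, transversion), site 9 (T/C, transition), site 11 (G/T, transversion), site 12 (G/C, transversion), site 19 (C/G, transversion), site 22 (T/C, transition), site 33 (G/T, transversion), site 34 (T/G, transversion), site 36 (A/T, transversion), site 38 (A/T, transversion), site 39 (T/G, transversion), site 45 (A/C, transversion).
Of the 14 differences, 4 transitions and 10 transversions over 47 sites: P = 4/47 = 0.085106, Q = 10/47 = 0.212766.
d = −0.5·ln(0.617022) − 0.25·ln(0.574468) = −0.5·(-0.482851) − 0.25·(-0.554311) = 0.3800.

0.3800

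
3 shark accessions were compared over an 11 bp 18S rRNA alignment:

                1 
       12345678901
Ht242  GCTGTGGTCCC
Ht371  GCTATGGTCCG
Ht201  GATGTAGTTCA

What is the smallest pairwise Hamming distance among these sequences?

2

Pairwise Hamming distances:
  Ht242 vs Ht371: 2
  Ht242 vs Ht201: 4
  Ht371 vs Ht201: 5
The smallest is 2, between Ht242 and Ht371.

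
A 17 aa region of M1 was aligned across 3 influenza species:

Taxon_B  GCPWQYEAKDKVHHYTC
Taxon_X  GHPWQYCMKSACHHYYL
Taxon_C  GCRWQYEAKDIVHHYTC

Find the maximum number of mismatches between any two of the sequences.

Pairwise Hamming distances:
  Taxon_B vs Taxon_X: 8
  Taxon_B vs Taxon_C: 2
  Taxon_X vs Taxon_C: 9
The largest is 9, between Taxon_X and Taxon_C.

9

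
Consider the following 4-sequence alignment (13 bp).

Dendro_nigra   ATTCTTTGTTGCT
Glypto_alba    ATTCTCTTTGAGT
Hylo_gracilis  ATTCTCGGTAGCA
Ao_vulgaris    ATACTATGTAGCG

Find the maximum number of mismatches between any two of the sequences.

7

Pairwise Hamming distances:
  Dendro_nigra vs Glypto_alba: 5
  Dendro_nigra vs Hylo_gracilis: 4
  Dendro_nigra vs Ao_vulgaris: 4
  Glypto_alba vs Hylo_gracilis: 6
  Glypto_alba vs Ao_vulgaris: 7
  Hylo_gracilis vs Ao_vulgaris: 4
The largest is 7, between Glypto_alba and Ao_vulgaris.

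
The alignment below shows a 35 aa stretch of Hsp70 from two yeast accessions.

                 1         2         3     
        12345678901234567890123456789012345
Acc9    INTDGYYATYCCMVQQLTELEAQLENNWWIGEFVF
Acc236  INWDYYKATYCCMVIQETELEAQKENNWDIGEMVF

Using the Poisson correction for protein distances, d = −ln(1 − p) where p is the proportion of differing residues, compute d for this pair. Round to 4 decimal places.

0.2595

The sequences differ at positions 3 (T/W), 5 (G/Y), 7 (Y/K), 15 (Q/I), 17 (L/E), 24 (L/K), 29 (W/D), 33 (F/M).
p = 8/35 = 0.228571.
d = −ln(1 − 0.228571) = −ln(0.771429) = 0.2595.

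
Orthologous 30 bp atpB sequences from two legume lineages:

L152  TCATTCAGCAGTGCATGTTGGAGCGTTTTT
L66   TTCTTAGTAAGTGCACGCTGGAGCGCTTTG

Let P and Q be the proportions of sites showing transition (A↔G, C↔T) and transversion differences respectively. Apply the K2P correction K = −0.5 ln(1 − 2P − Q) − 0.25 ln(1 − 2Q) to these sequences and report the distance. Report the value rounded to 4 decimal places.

0.4479

The sequences differ at positions 2 (C/T, transition), 3 (A/C, transversion), 6 (C/A, transversion), 7 (A/G, transition), 8 (G/T, transversion), 9 (C/A, transversion), 16 (T/C, transition), 18 (T/C, transition), 26 (T/C, transition), 30 (T/G, transversion).
Of the 10 differences, 5 transitions and 5 transversions over 30 sites: P = 5/30 = 0.166667, Q = 5/30 = 0.166667.
d = −0.5·ln(0.499999) − 0.25·ln(0.666666) = −0.5·(-0.693149) − 0.25·(-0.405466) = 0.4479.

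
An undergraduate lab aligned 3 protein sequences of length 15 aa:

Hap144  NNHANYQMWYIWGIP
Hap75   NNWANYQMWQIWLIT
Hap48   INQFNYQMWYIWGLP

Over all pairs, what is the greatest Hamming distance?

Pairwise Hamming distances:
  Hap144 vs Hap75: 4
  Hap144 vs Hap48: 4
  Hap75 vs Hap48: 7
The largest is 7, between Hap75 and Hap48.

7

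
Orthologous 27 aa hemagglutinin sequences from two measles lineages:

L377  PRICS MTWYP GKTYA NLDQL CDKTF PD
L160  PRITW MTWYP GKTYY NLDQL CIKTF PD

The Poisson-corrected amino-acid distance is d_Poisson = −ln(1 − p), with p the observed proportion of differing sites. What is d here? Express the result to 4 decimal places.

The sequences differ at positions 4 (C/T), 5 (S/W), 15 (A/Y), 22 (D/I).
p = 4/27 = 0.148148.
d = −ln(1 − 0.148148) = −ln(0.851852) = 0.1603.

0.1603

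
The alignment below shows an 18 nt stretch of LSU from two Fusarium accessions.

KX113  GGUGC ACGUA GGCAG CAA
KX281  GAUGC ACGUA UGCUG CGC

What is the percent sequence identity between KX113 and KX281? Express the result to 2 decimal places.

72.22%

The sequences differ at positions 2 (G/A), 11 (G/U), 14 (A/U), 17 (A/G), 18 (A/C).
13 of the 18 sites match, so the percent identity is 13/18 × 100 = 72.22%.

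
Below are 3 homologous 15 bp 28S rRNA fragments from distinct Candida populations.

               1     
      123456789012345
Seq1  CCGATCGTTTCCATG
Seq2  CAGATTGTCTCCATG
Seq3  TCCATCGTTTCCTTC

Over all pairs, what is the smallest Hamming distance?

Pairwise Hamming distances:
  Seq1 vs Seq2: 3
  Seq1 vs Seq3: 4
  Seq2 vs Seq3: 7
The smallest is 3, between Seq1 and Seq2.

3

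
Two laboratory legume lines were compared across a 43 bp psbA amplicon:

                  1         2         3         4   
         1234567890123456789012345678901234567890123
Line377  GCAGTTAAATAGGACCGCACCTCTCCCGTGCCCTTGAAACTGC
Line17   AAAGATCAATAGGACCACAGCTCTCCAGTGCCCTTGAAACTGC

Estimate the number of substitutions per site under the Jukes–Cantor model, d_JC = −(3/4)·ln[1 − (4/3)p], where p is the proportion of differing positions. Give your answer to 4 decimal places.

0.1835

Differing sites — 1:G/A; 2:C/A; 5:T/A; 7:A/C; 17:G/A; 20:C/G; 27:C/A.
p = 7/43 = 0.162791.
d = −0.75 · ln(1 − (4/3)·0.162791) = −0.75 · ln(0.782945) = −0.75 · (-0.244693) = 0.1835.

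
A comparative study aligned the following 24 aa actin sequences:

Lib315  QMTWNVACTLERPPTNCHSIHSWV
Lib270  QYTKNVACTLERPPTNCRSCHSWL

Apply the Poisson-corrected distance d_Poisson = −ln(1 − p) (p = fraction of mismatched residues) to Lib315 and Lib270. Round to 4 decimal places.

0.2336

The sequences differ at positions 2 (M/Y), 4 (W/K), 18 (H/R), 20 (I/C), 24 (V/L).
p = 5/24 = 0.208333.
d = −ln(1 − 0.208333) = −ln(0.791667) = 0.2336.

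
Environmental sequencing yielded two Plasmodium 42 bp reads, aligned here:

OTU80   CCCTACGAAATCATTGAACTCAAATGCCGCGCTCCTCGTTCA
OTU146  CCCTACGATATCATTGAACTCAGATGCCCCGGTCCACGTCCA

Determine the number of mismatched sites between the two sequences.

6

Mismatches occur at site 9 (A↔T), site 23 (A↔G), site 29 (G↔C), site 32 (C↔G), site 36 (T↔A), site 40 (T↔C).
That gives 6 mismatches out of 42 aligned sites, so the Hamming distance is 6.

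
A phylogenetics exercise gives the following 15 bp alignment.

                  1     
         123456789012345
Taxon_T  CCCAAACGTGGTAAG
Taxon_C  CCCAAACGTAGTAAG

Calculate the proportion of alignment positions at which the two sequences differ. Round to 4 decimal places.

A single mismatch occurs at site 10 (G↔A).
There are 1 differences over 15 sites, so p = 1/15 = 0.0667.

0.0667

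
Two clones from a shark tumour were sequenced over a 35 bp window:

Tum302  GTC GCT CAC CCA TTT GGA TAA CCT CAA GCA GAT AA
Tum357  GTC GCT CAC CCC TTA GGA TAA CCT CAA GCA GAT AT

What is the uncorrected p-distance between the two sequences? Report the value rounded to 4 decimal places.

Mismatches occur at site 12 (A/C), site 15 (T/A), site 35 (A/T).
There are 3 differences over 35 sites, so p = 3/35 = 0.0857.

0.0857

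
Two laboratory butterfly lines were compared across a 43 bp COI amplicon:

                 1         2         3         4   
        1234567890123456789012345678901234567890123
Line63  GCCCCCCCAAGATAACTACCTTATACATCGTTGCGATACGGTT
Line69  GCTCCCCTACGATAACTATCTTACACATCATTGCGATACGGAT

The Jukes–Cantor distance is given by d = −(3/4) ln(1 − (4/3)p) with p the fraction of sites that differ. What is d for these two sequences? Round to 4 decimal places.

Differing sites — 3:C/T; 8:C/T; 10:A/C; 19:C/T; 24:T/C; 30:G/A; 42:T/A.
p = 7/43 = 0.162791.
d = −0.75 · ln(1 − (4/3)·0.162791) = −0.75 · ln(0.782945) = −0.75 · (-0.244693) = 0.1835.

0.1835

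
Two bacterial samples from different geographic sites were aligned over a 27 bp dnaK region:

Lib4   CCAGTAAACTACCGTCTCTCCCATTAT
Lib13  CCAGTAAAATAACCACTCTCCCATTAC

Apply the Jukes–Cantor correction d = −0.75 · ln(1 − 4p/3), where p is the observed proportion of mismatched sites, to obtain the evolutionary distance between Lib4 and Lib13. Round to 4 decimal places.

Differing sites — 9:C/A; 12:C/A; 14:G/C; 15:T/A; 27:T/C.
p = 5/27 = 0.185185.
d = −0.75 · ln(1 − (4/3)·0.185185) = −0.75 · ln(0.753087) = −0.75 · (-0.283575) = 0.2127.

0.2127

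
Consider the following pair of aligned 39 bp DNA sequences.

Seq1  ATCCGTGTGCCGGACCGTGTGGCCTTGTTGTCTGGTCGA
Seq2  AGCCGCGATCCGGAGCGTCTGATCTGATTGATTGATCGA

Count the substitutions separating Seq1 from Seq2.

Differing sites — 2:T/G; 6:T/C; 8:T/A; 9:G/T; 15:C/G; 19:G/C; 22:G/A; 23:C/T; 26:T/G; 27:G/A; 31:T/A; 32:C/T; 35:G/A.
That gives 13 mismatches out of 39 aligned sites, so the Hamming distance is 13.

13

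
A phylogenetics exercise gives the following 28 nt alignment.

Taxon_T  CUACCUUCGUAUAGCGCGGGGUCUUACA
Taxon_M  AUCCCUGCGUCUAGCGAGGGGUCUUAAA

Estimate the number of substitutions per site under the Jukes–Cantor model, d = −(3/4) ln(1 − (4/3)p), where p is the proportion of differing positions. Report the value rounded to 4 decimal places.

Mismatches occur at site 1 (C/A), site 3 (A/C), site 7 (U/G), site 11 (A/C), site 17 (C/A), site 27 (C/A).
p = 6/28 = 0.214286.
d = −0.75 · ln(1 − (4/3)·0.214286) = −0.75 · ln(0.714285) = −0.75 · (-0.336473) = 0.2524.

0.2524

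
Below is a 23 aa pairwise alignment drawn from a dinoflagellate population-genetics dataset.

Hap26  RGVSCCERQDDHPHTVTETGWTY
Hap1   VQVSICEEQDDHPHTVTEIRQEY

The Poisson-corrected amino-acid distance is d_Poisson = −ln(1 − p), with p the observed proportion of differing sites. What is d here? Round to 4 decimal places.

The sequences differ at positions 1 (R/V), 2 (G/Q), 5 (C/I), 8 (R/E), 19 (T/I), 20 (G/R), 21 (W/Q), 22 (T/E).
p = 8/23 = 0.347826.
d = −ln(1 − 0.347826) = −ln(0.652174) = 0.4274.

0.4274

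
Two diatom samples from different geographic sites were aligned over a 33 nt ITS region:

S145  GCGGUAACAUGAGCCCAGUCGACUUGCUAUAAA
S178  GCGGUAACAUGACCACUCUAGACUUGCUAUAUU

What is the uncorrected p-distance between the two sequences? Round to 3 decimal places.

0.212

Differing sites — 13:G/C; 15:C/A; 17:A/U; 18:G/C; 20:C/A; 32:A/U; 33:A/U.
There are 7 differences over 33 sites, so p = 7/33 = 0.212.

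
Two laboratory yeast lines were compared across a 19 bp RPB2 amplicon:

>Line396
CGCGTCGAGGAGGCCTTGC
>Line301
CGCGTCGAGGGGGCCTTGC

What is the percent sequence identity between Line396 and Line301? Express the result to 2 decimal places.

94.74%

Differing sites — 11:A/G.
18 of the 19 sites match, so the percent identity is 18/19 × 100 = 94.74%.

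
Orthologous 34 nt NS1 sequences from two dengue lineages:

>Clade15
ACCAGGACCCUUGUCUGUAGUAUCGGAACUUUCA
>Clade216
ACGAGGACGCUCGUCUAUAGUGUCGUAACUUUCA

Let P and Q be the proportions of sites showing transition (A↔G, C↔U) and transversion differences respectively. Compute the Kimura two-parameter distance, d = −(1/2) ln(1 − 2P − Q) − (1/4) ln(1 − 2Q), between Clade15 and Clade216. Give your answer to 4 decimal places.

The sequences differ at positions 3 (C/G, transversion), 9 (C/G, transversion), 12 (U/C, transition), 17 (G/A, transition), 22 (A/G, transition), 26 (G/U, transversion).
Of the 6 differences, 3 transitions and 3 transversions over 34 sites: P = 3/34 = 0.088235, Q = 3/34 = 0.088235.
d = −0.5·ln(0.735295) − 0.25·ln(0.823530) = −0.5·(-0.307483) − 0.25·(-0.194155) = 0.2023.

0.2023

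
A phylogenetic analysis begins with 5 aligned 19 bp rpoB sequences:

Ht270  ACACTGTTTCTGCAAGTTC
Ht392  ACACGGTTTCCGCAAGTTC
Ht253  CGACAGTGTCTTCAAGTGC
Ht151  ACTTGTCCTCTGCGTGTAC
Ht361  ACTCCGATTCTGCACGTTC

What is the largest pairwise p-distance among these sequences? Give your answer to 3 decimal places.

Pairwise Hamming distances:
  Ht270 vs Ht392: 2
  Ht270 vs Ht253: 6
  Ht270 vs Ht151: 9
  Ht270 vs Ht361: 4
  Ht392 vs Ht253: 7
  Ht392 vs Ht151: 9
  Ht392 vs Ht361: 5
  Ht253 vs Ht151: 12
  Ht253 vs Ht361: 9
  Ht151 vs Ht361: 8
The largest is 12 mismatches, between Ht253 and Ht151; p = 12/19 = 0.632.

0.632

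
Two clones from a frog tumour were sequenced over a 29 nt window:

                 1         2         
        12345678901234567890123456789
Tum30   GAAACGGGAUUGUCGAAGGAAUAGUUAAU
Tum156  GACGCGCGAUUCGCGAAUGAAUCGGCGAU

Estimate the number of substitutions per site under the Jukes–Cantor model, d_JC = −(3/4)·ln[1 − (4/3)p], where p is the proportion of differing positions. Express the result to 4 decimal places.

The sequences differ at positions 3 (A/C), 4 (A/G), 7 (G/C), 12 (G/C), 13 (U/G), 18 (G/U), 23 (A/C), 25 (U/G), 26 (U/C), 27 (A/G).
p = 10/29 = 0.344828.
d = −0.75 · ln(1 − (4/3)·0.344828) = −0.75 · ln(0.540229) = −0.75 · (-0.615762) = 0.4618.

0.4618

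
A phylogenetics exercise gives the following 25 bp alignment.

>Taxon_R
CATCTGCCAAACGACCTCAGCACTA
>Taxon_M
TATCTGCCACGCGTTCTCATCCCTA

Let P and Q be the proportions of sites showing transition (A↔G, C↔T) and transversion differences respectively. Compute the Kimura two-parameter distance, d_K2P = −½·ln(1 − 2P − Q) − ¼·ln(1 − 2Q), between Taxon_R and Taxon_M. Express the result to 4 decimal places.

The sequences differ at positions 1 (C/T, transition), 10 (A/C, transversion), 11 (A/G, transition), 14 (A/T, transversion), 15 (C/T, transition), 20 (G/T, transversion), 22 (A/C, transversion).
Of the 7 differences, 3 transitions and 4 transversions over 25 sites: P = 3/25 = 0.120000, Q = 4/25 = 0.160000.
d = −0.5·ln(0.600000) − 0.25·ln(0.680000) = −0.5·(-0.510826) − 0.25·(-0.385662) = 0.3518.

0.3518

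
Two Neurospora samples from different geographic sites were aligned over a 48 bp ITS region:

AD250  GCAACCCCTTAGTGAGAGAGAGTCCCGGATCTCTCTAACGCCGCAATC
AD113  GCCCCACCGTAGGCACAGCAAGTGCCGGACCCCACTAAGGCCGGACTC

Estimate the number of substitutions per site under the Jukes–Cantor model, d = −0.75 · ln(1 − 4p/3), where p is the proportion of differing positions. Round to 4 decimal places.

Mismatches occur at site 3 (A→C), site 4 (A→C), site 6 (C→A), site 9 (T→G), site 13 (T→G), site 14 (G→C), site 16 (G→C), site 19 (A→C), site 20 (G→A), site 24 (C→G), site 30 (T→C), site 32 (T→C), site 34 (T→A), site 39 (C→G), site 44 (C→G), site 46 (A→C).
p = 16/48 = 0.333333.
d = −0.75 · ln(1 − (4/3)·0.333333) = −0.75 · ln(0.555556) = −0.75 · (-0.587786) = 0.4408.

0.4408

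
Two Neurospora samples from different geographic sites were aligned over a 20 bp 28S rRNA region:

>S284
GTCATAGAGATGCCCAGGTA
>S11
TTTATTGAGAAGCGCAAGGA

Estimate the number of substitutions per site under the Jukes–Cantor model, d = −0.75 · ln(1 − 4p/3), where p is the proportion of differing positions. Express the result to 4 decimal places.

Mismatches occur at site 1 (G↔T), site 3 (C↔T), site 6 (A↔T), site 11 (T↔A), site 14 (C↔G), site 17 (G↔A), site 19 (T↔G).
p = 7/20 = 0.350000.
d = −0.75 · ln(1 − (4/3)·0.350000) = −0.75 · ln(0.533333) = −0.75 · (-0.628609) = 0.4715.

0.4715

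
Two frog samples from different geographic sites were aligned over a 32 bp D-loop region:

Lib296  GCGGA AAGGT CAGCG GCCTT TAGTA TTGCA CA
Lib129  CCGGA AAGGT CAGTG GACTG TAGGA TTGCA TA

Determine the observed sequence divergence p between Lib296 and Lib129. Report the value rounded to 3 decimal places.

0.188

Differing sites — 1:G/C; 14:C/T; 17:C/A; 20:T/G; 24:T/G; 31:C/T.
There are 6 differences over 32 sites, so p = 6/32 = 0.188.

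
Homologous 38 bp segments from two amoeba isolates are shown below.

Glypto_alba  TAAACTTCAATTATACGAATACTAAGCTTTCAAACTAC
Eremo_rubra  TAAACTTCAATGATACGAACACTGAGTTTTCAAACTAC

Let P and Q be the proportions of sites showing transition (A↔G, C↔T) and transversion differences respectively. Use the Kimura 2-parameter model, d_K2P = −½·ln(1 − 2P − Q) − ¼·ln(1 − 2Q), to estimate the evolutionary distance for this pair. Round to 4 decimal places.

0.1153

Mismatches occur at site 12 (T/G, transversion), site 20 (T/C, transition), site 24 (A/G, transition), site 27 (C/T, transition).
Of the 4 differences, 3 transitions and 1 transversion over 38 sites: P = 3/38 = 0.078947, Q = 1/38 = 0.026316.
d = −0.5·ln(0.815790) − 0.25·ln(0.947368) = −0.5·(-0.203598) − 0.25·(-0.054068) = 0.1153.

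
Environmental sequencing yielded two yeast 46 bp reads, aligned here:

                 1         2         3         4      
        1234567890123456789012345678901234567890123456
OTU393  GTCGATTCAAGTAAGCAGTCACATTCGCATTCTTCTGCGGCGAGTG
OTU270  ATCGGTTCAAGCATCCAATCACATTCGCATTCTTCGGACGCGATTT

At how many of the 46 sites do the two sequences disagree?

11

Differing sites — 1:G/A; 5:A/G; 12:T/C; 14:A/T; 15:G/C; 18:G/A; 36:T/G; 38:C/A; 39:G/C; 44:G/T; 46:G/T.
That gives 11 mismatches out of 46 aligned sites, so the Hamming distance is 11.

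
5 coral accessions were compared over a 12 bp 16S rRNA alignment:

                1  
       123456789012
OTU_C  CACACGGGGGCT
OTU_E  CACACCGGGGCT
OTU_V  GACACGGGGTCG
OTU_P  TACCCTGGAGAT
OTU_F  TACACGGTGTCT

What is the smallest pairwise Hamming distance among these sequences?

Pairwise Hamming distances:
  OTU_C vs OTU_E: 1
  OTU_C vs OTU_V: 3
  OTU_C vs OTU_P: 5
  OTU_C vs OTU_F: 3
  OTU_E vs OTU_V: 4
  OTU_E vs OTU_P: 5
  OTU_E vs OTU_F: 4
  OTU_V vs OTU_P: 7
  OTU_V vs OTU_F: 3
  OTU_P vs OTU_F: 6
The smallest is 1, between OTU_C and OTU_E.

1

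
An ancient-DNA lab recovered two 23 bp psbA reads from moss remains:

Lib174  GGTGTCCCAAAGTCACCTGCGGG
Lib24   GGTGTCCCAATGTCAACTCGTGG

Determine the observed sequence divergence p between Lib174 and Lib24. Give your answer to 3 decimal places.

0.217

The sequences differ at positions 11 (A/T), 16 (C/A), 19 (G/C), 20 (C/G), 21 (G/T).
There are 5 differences over 23 sites, so p = 5/23 = 0.217.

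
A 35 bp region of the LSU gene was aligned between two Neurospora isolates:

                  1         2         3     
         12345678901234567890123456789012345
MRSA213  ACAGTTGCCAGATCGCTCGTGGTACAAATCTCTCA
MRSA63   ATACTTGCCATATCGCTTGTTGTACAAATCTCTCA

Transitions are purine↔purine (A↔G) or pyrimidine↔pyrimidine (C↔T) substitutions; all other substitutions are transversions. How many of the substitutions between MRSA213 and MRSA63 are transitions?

Differing sites — 2:C/T (Ti); 4:G/C (Tv); 11:G/T (Tv); 18:C/T (Ti); 21:G/T (Tv).
Of the 5 differences, 2 transitions and 3 transversions, so the answer is 2.

2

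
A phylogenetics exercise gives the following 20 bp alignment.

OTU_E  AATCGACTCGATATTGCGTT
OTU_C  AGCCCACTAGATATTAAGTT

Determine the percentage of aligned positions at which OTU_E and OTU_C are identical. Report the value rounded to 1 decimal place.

70.0%

The sequences differ at positions 2 (A/G), 3 (T/C), 5 (G/C), 9 (C/A), 16 (G/A), 17 (C/A).
14 of the 20 sites match, so the percent identity is 14/20 × 100 = 70.0%.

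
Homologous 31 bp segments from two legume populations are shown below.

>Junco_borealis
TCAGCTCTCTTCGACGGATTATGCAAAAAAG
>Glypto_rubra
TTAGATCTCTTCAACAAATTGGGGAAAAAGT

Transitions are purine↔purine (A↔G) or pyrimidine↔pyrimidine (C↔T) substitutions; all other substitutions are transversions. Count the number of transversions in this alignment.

The sequences differ at positions 2 (C/T, transition), 5 (C/A, transversion), 13 (G/A, transition), 16 (G/A, transition), 17 (G/A, transition), 21 (A/G, transition), 22 (T/G, transversion), 24 (C/G, transversion), 30 (A/G, transition), 31 (G/T, transversion).
Of the 10 differences, 6 transitions and 4 transversions, so the answer is 4.

4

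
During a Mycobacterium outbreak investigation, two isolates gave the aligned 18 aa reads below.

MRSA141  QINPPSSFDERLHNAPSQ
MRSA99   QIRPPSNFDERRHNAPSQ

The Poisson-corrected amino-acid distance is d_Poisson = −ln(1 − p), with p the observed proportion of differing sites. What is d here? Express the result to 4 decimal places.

The sequences differ at positions 3 (N/R), 7 (S/N), 12 (L/R).
p = 3/18 = 0.166667.
d = −ln(1 − 0.166667) = −ln(0.833333) = 0.1823.

0.1823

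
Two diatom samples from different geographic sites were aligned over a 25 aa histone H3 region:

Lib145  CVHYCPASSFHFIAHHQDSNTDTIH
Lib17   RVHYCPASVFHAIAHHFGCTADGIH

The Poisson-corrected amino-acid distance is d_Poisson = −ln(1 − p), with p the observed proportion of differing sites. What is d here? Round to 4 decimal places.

0.4463

The sequences differ at positions 1 (C/R), 9 (S/V), 12 (F/A), 17 (Q/F), 18 (D/G), 19 (S/C), 20 (N/T), 21 (T/A), 23 (T/G).
p = 9/25 = 0.360000.
d = −ln(1 − 0.360000) = −ln(0.640000) = 0.4463.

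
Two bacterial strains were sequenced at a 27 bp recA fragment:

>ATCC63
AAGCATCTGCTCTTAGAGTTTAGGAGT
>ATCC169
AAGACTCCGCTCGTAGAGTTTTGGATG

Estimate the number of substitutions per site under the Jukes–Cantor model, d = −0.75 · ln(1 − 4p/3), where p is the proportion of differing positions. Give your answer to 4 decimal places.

0.3181

Differing sites — 4:C/A; 5:A/C; 8:T/C; 13:T/G; 22:A/T; 26:G/T; 27:T/G.
p = 7/27 = 0.259259.
d = −0.75 · ln(1 − (4/3)·0.259259) = −0.75 · ln(0.654321) = −0.75 · (-0.424157) = 0.3181.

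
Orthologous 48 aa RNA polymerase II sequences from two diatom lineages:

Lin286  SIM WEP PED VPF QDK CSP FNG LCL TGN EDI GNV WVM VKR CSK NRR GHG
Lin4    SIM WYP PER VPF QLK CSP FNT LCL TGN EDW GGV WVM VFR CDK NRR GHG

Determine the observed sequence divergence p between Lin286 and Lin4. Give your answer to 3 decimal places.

0.167

Differing sites — 5:E/Y; 9:D/R; 14:D/L; 21:G/T; 30:I/W; 32:N/G; 38:K/F; 41:S/D.
There are 8 differences over 48 sites, so p = 8/48 = 0.167.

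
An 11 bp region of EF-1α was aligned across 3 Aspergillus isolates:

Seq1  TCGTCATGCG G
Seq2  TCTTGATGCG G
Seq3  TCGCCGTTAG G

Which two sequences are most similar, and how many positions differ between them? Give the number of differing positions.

Pairwise Hamming distances:
  Seq1 vs Seq2: 2
  Seq1 vs Seq3: 4
  Seq2 vs Seq3: 6
The smallest is 2, between Seq1 and Seq2.

2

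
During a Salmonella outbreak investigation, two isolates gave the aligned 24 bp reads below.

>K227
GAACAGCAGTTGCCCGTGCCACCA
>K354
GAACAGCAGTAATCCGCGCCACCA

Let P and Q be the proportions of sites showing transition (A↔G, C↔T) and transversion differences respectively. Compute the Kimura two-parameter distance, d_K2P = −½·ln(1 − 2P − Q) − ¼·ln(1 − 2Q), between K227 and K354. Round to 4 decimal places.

0.1942

Differing sites — 11:T/A (Tv); 12:G/A (Ti); 13:C/T (Ti); 17:T/C (Ti).
Of the 4 differences, 3 transitions and 1 transversion over 24 sites: P = 3/24 = 0.125000, Q = 1/24 = 0.041667.
d = −0.5·ln(0.708333) − 0.25·ln(0.916666) = −0.5·(-0.344841) − 0.25·(-0.087012) = 0.1942.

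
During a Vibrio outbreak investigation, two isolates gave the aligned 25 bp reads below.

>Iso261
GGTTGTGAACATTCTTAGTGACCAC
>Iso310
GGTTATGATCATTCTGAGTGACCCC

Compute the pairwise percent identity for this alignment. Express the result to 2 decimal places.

84.00%

Mismatches occur at site 5 (G→A), site 9 (A→T), site 16 (T→G), site 24 (A→C).
21 of the 25 sites match, so the percent identity is 21/25 × 100 = 84.00%.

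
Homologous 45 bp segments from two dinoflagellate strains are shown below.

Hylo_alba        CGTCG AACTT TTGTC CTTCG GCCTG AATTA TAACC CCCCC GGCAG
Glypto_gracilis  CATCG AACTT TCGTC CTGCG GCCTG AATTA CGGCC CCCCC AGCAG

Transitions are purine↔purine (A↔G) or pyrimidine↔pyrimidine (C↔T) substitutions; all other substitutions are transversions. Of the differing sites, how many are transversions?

Mismatches occur at site 2 (G↔A, transition), site 12 (T↔C, transition), site 18 (T↔G, transversion), site 31 (T↔C, transition), site 32 (A↔G, transition), site 33 (A↔G, transition), site 41 (G↔A, transition).
Of the 7 differences, 6 transitions and 1 transversion, so the answer is 1.

1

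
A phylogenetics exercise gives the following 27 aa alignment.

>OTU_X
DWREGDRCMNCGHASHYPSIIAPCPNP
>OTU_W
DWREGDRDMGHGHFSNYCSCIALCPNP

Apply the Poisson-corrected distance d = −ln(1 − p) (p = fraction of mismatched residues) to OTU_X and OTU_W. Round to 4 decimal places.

0.3514

Mismatches occur at site 8 (C→D), site 10 (N→G), site 11 (C→H), site 14 (A→F), site 16 (H→N), site 18 (P→C), site 20 (I→C), site 23 (P→L).
p = 8/27 = 0.296296.
d = −ln(1 − 0.296296) = −ln(0.703704) = 0.3514.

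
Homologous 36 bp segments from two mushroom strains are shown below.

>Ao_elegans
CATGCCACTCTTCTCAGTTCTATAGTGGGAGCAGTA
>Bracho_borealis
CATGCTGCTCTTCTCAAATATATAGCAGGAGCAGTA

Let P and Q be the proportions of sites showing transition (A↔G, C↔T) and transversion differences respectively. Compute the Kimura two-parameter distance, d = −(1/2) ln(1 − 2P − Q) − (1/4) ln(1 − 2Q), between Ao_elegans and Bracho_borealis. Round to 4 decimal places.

0.2322

Mismatches occur at site 6 (C→T, transition), site 7 (A→G, transition), site 17 (G→A, transition), site 18 (T→A, transversion), site 20 (C→A, transversion), site 26 (T→C, transition), site 27 (G→A, transition).
Of the 7 differences, 5 transitions and 2 transversions over 36 sites: P = 5/36 = 0.138889, Q = 2/36 = 0.055556.
d = −0.5·ln(0.666666) − 0.25·ln(0.888888) = −0.5·(-0.405466) − 0.25·(-0.117784) = 0.2322.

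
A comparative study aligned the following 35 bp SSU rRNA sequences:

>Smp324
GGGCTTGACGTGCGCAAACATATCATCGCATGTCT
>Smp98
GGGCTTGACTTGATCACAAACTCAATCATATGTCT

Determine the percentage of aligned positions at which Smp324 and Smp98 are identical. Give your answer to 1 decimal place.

Mismatches occur at site 10 (G↔T), site 13 (C↔A), site 14 (G↔T), site 17 (A↔C), site 19 (C↔A), site 21 (T↔C), site 22 (A↔T), site 23 (T↔C), site 24 (C↔A), site 28 (G↔A), site 29 (C↔T).
24 of the 35 sites match, so the percent identity is 24/35 × 100 = 68.6%.

68.6%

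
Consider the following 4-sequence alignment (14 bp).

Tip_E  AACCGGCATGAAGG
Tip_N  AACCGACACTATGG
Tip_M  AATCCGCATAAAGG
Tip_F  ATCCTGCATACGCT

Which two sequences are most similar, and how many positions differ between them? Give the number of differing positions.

Pairwise Hamming distances:
  Tip_E vs Tip_N: 4
  Tip_E vs Tip_M: 3
  Tip_E vs Tip_F: 7
  Tip_N vs Tip_M: 6
  Tip_N vs Tip_F: 9
  Tip_M vs Tip_F: 7
The smallest is 3, between Tip_E and Tip_M.

3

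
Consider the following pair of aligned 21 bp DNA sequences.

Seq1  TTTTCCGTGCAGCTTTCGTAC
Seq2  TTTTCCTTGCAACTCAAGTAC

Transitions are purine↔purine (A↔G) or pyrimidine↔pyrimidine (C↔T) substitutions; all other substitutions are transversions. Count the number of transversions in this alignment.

Differing sites — 7:G/T (Tv); 12:G/A (Ti); 15:T/C (Ti); 16:T/A (Tv); 17:C/A (Tv).
Of the 5 differences, 2 transitions and 3 transversions, so the answer is 3.

3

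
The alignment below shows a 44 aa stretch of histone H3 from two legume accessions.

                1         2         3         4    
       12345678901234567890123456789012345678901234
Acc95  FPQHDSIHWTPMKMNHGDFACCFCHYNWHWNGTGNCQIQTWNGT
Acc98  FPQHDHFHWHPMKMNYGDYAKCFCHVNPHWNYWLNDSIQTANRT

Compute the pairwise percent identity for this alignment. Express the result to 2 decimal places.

Mismatches occur at site 6 (S/H), site 7 (I/F), site 10 (T/H), site 16 (H/Y), site 19 (F/Y), site 21 (C/K), site 26 (Y/V), site 28 (W/P), site 32 (G/Y), site 33 (T/W), site 34 (G/L), site 36 (C/D), site 37 (Q/S), site 41 (W/A), site 43 (G/R).
29 of the 44 sites match, so the percent identity is 29/44 × 100 = 65.91%.

65.91%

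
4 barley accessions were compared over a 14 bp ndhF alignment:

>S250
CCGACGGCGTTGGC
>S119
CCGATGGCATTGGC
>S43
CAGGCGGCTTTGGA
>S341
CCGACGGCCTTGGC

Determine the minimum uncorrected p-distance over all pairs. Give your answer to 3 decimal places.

Pairwise Hamming distances:
  S250 vs S119: 2
  S250 vs S43: 4
  S250 vs S341: 1
  S119 vs S43: 5
  S119 vs S341: 2
  S43 vs S341: 4
The smallest is 1 mismatch, between S250 and S341; p = 1/14 = 0.071.

0.071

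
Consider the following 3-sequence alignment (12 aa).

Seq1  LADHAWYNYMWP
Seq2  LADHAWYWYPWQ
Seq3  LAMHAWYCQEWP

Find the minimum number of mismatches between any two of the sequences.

3

Pairwise Hamming distances:
  Seq1 vs Seq2: 3
  Seq1 vs Seq3: 4
  Seq2 vs Seq3: 5
The smallest is 3, between Seq1 and Seq2.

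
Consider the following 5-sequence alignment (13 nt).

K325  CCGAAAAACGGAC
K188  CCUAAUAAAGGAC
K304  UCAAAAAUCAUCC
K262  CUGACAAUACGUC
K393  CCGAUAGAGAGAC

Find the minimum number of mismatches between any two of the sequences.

Pairwise Hamming distances:
  K325 vs K188: 3
  K325 vs K304: 6
  K325 vs K262: 6
  K325 vs K393: 4
  K188 vs K304: 8
  K188 vs K262: 7
  K188 vs K393: 6
  K304 vs K262: 8
  K304 vs K393: 8
  K262 vs K393: 7
The smallest is 3, between K325 and K188.

3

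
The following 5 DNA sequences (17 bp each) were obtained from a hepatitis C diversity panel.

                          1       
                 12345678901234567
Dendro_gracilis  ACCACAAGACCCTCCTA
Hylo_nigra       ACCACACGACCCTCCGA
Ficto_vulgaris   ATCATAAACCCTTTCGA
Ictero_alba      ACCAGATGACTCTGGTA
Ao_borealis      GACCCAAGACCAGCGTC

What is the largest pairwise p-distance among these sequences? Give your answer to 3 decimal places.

Pairwise Hamming distances:
  Dendro_gracilis vs Hylo_nigra: 2
  Dendro_gracilis vs Ficto_vulgaris: 7
  Dendro_gracilis vs Ictero_alba: 5
  Dendro_gracilis vs Ao_borealis: 7
  Hylo_nigra vs Ficto_vulgaris: 7
  Hylo_nigra vs Ictero_alba: 6
  Hylo_nigra vs Ao_borealis: 9
  Ficto_vulgaris vs Ictero_alba: 10
  Ficto_vulgaris vs Ao_borealis: 12
  Ictero_alba vs Ao_borealis: 10
The largest is 12 mismatches, between Ficto_vulgaris and Ao_borealis; p = 12/17 = 0.706.

0.706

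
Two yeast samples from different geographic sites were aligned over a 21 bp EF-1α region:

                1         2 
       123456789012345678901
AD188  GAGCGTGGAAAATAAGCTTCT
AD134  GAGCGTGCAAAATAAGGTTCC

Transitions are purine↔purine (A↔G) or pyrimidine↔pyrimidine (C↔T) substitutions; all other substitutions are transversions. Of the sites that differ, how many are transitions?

Differing sites — 8:G/C (Tv); 17:C/G (Tv); 21:T/C (Ti).
Of the 3 differences, 1 transition and 2 transversions, so the answer is 1.

1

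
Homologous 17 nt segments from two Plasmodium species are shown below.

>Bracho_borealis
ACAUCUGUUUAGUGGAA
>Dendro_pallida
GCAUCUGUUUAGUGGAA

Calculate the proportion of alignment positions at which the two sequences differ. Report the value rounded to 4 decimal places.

Differing sites — 1:A/G.
There are 1 differences over 17 sites, so p = 1/17 = 0.0588.

0.0588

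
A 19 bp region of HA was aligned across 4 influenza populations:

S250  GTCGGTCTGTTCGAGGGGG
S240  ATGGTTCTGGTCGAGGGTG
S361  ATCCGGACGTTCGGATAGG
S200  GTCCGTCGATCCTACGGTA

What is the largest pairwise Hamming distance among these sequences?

13

Pairwise Hamming distances:
  S250 vs S240: 5
  S250 vs S361: 9
  S250 vs S200: 8
  S240 vs S361: 12
  S240 vs S200: 11
  S361 vs S200: 13
The largest is 13, between S361 and S200.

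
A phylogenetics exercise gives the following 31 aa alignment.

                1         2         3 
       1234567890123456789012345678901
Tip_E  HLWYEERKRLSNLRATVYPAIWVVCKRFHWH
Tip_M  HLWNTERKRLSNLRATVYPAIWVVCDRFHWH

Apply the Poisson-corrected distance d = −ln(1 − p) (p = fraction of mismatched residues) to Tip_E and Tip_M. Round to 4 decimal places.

Mismatches occur at site 4 (Y→N), site 5 (E→T), site 26 (K→D).
p = 3/31 = 0.096774.
d = −ln(1 − 0.096774) = −ln(0.903226) = 0.1018.

0.1018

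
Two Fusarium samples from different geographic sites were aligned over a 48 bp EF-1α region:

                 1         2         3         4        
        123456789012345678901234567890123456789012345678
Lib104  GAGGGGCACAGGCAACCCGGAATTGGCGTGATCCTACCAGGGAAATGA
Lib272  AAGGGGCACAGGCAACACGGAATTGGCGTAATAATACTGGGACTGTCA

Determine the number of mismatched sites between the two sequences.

Mismatches occur at site 1 (G↔A), site 17 (C↔A), site 30 (G↔A), site 33 (C↔A), site 34 (C↔A), site 38 (C↔T), site 39 (A↔G), site 42 (G↔A), site 43 (A↔C), site 44 (A↔T), site 45 (A↔G), site 47 (G↔C).
That gives 12 mismatches out of 48 aligned sites, so the Hamming distance is 12.

12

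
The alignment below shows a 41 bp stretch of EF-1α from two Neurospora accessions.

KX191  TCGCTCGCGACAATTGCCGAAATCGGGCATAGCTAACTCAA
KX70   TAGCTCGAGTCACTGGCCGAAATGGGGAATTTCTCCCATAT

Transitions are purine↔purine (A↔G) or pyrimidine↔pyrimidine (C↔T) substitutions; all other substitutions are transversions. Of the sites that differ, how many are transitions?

Differing sites — 2:C/A (Tv); 8:C/A (Tv); 10:A/T (Tv); 13:A/C (Tv); 15:T/G (Tv); 24:C/G (Tv); 28:C/A (Tv); 31:A/T (Tv); 32:G/T (Tv); 35:A/C (Tv); 36:A/C (Tv); 38:T/A (Tv); 39:C/T (Ti); 41:A/T (Tv).
Of the 14 differences, 1 transition and 13 transversions, so the answer is 1.

1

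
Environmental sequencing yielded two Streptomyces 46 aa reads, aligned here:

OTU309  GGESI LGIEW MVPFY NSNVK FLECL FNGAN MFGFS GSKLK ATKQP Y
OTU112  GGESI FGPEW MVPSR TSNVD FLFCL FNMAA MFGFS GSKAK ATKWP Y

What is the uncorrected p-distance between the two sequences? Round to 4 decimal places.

Mismatches occur at site 6 (L/F), site 8 (I/P), site 14 (F/S), site 15 (Y/R), site 16 (N/T), site 20 (K/D), site 23 (E/F), site 28 (G/M), site 30 (N/A), site 39 (L/A), site 44 (Q/W).
There are 11 differences over 46 sites, so p = 11/46 = 0.2391.

0.2391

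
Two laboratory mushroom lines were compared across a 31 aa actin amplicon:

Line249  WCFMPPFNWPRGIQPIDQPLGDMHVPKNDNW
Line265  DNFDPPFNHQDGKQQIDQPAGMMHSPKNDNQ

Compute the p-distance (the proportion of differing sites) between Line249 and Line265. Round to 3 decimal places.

0.387

Differing sites — 1:W/D; 2:C/N; 4:M/D; 9:W/H; 10:P/Q; 11:R/D; 13:I/K; 15:P/Q; 20:L/A; 22:D/M; 25:V/S; 31:W/Q.
There are 12 differences over 31 sites, so p = 12/31 = 0.387.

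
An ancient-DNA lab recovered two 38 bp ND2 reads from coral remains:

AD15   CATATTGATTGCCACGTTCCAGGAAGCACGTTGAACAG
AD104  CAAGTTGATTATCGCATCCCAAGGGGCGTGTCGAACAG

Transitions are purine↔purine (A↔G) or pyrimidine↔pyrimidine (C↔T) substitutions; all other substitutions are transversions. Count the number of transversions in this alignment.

The sequences differ at positions 3 (T/A, transversion), 4 (A/G, transition), 11 (G/A, transition), 12 (C/T, transition), 14 (A/G, transition), 16 (G/A, transition), 18 (T/C, transition), 22 (G/A, transition), 24 (A/G, transition), 25 (A/G, transition), 28 (A/G, transition), 29 (C/T, transition), 32 (T/C, transition).
Of the 13 differences, 12 transitions and 1 transversion, so the answer is 1.

1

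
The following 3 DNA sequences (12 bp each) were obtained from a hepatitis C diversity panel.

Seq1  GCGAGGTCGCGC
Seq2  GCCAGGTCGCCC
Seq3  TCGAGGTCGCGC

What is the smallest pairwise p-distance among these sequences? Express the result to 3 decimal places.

0.083

Pairwise Hamming distances:
  Seq1 vs Seq2: 2
  Seq1 vs Seq3: 1
  Seq2 vs Seq3: 3
The smallest is 1 mismatch, between Seq1 and Seq3; p = 1/12 = 0.083.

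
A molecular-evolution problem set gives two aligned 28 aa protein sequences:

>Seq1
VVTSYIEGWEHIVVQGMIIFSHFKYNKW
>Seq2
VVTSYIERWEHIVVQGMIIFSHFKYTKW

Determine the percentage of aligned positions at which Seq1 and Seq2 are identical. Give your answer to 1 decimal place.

The sequences differ at positions 8 (G/R), 26 (N/T).
26 of the 28 sites match, so the percent identity is 26/28 × 100 = 92.9%.

92.9%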